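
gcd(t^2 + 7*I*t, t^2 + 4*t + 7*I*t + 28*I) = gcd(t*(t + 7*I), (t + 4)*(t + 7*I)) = t + 7*I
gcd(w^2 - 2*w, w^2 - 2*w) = w^2 - 2*w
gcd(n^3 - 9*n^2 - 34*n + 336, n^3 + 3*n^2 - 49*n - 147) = n - 7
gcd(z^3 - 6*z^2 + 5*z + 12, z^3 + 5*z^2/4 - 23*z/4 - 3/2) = 1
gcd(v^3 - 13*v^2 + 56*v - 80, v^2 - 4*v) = v - 4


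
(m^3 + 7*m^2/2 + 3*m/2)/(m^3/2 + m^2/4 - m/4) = 2*(2*m^2 + 7*m + 3)/(2*m^2 + m - 1)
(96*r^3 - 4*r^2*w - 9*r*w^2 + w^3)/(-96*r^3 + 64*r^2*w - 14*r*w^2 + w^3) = (-24*r^2 - 5*r*w + w^2)/(24*r^2 - 10*r*w + w^2)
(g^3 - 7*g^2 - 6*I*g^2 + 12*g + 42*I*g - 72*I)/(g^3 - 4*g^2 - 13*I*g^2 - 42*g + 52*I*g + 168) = (g - 3)/(g - 7*I)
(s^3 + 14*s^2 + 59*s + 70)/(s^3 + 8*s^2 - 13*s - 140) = (s + 2)/(s - 4)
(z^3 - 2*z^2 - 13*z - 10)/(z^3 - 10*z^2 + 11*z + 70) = (z + 1)/(z - 7)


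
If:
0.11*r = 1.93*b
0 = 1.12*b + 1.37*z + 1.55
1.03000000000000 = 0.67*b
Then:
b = 1.54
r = 26.97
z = -2.39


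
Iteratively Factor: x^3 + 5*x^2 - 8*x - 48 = (x + 4)*(x^2 + x - 12) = (x + 4)^2*(x - 3)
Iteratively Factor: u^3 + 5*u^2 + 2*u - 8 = (u - 1)*(u^2 + 6*u + 8) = (u - 1)*(u + 2)*(u + 4)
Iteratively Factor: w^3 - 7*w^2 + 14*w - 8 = (w - 2)*(w^2 - 5*w + 4) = (w - 2)*(w - 1)*(w - 4)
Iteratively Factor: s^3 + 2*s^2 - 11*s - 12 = (s - 3)*(s^2 + 5*s + 4) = (s - 3)*(s + 4)*(s + 1)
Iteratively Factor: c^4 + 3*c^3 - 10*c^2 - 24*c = (c)*(c^3 + 3*c^2 - 10*c - 24) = c*(c + 2)*(c^2 + c - 12) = c*(c - 3)*(c + 2)*(c + 4)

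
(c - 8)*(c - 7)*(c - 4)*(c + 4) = c^4 - 15*c^3 + 40*c^2 + 240*c - 896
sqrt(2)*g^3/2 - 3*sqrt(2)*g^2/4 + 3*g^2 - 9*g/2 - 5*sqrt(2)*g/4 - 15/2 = (g - 5/2)*(g + 3*sqrt(2))*(sqrt(2)*g/2 + sqrt(2)/2)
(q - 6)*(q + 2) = q^2 - 4*q - 12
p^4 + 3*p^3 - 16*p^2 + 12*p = p*(p - 2)*(p - 1)*(p + 6)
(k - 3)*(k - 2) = k^2 - 5*k + 6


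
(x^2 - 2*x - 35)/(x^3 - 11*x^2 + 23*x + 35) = (x + 5)/(x^2 - 4*x - 5)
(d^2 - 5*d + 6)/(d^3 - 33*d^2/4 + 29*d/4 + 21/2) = 4*(d - 3)/(4*d^2 - 25*d - 21)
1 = 1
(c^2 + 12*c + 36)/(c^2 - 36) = (c + 6)/(c - 6)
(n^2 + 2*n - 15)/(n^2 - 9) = (n + 5)/(n + 3)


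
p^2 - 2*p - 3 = (p - 3)*(p + 1)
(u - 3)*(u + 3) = u^2 - 9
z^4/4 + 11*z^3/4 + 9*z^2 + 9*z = z*(z/4 + 1/2)*(z + 3)*(z + 6)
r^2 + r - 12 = (r - 3)*(r + 4)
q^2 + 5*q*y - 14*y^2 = (q - 2*y)*(q + 7*y)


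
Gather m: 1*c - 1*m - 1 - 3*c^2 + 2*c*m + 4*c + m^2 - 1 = -3*c^2 + 5*c + m^2 + m*(2*c - 1) - 2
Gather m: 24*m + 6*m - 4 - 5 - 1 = 30*m - 10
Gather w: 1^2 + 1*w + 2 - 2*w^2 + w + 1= -2*w^2 + 2*w + 4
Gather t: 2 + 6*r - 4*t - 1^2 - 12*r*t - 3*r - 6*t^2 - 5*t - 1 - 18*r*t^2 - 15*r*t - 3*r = t^2*(-18*r - 6) + t*(-27*r - 9)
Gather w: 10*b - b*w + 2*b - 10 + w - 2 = 12*b + w*(1 - b) - 12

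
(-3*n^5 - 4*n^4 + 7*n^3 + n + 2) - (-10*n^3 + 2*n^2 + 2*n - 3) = -3*n^5 - 4*n^4 + 17*n^3 - 2*n^2 - n + 5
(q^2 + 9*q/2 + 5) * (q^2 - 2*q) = q^4 + 5*q^3/2 - 4*q^2 - 10*q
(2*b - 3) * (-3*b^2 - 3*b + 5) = -6*b^3 + 3*b^2 + 19*b - 15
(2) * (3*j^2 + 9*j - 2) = 6*j^2 + 18*j - 4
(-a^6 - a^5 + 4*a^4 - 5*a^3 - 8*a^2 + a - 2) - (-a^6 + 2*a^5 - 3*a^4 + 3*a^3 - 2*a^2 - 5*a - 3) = -3*a^5 + 7*a^4 - 8*a^3 - 6*a^2 + 6*a + 1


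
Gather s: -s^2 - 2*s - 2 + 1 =-s^2 - 2*s - 1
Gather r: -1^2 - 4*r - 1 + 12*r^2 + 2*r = 12*r^2 - 2*r - 2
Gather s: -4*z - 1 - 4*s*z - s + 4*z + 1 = s*(-4*z - 1)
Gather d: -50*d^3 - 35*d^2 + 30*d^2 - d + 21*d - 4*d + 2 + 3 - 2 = -50*d^3 - 5*d^2 + 16*d + 3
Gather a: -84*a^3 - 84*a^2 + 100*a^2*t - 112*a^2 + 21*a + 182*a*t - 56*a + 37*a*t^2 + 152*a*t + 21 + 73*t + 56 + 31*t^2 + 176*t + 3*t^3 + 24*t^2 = -84*a^3 + a^2*(100*t - 196) + a*(37*t^2 + 334*t - 35) + 3*t^3 + 55*t^2 + 249*t + 77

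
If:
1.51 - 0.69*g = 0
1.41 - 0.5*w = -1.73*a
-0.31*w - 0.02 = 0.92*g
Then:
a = -2.71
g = 2.19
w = -6.56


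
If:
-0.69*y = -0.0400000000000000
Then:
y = 0.06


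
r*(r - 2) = r^2 - 2*r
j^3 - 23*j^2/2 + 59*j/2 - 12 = (j - 8)*(j - 3)*(j - 1/2)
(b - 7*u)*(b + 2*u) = b^2 - 5*b*u - 14*u^2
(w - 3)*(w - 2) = w^2 - 5*w + 6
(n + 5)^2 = n^2 + 10*n + 25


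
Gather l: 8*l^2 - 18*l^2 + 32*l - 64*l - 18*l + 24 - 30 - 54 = -10*l^2 - 50*l - 60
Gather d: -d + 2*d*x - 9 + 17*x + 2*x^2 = d*(2*x - 1) + 2*x^2 + 17*x - 9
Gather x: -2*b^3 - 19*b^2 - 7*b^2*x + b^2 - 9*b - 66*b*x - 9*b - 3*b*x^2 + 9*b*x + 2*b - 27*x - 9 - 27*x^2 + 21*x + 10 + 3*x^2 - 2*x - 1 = -2*b^3 - 18*b^2 - 16*b + x^2*(-3*b - 24) + x*(-7*b^2 - 57*b - 8)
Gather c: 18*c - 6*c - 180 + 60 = 12*c - 120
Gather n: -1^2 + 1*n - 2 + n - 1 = 2*n - 4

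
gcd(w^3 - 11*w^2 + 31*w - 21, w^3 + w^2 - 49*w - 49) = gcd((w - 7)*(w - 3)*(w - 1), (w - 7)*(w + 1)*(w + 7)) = w - 7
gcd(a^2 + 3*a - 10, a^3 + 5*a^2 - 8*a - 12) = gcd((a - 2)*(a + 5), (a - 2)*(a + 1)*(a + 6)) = a - 2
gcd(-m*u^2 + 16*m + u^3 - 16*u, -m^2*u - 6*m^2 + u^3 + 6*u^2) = -m + u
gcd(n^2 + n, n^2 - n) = n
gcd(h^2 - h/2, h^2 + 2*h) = h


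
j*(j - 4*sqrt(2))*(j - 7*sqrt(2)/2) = j^3 - 15*sqrt(2)*j^2/2 + 28*j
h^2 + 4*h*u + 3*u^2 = (h + u)*(h + 3*u)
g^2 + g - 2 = (g - 1)*(g + 2)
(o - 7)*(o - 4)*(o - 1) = o^3 - 12*o^2 + 39*o - 28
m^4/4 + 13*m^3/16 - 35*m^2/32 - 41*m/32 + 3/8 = (m/4 + 1/4)*(m - 3/2)*(m - 1/4)*(m + 4)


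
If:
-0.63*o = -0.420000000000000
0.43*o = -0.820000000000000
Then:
No Solution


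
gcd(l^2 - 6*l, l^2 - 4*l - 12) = l - 6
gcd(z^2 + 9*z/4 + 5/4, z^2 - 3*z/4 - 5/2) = z + 5/4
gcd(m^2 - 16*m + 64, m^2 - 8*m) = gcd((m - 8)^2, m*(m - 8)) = m - 8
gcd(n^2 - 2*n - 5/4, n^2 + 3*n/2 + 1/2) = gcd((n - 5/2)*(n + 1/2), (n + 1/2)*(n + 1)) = n + 1/2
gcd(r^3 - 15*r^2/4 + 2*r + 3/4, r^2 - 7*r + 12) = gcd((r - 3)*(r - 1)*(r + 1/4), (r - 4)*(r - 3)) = r - 3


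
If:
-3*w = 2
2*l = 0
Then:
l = 0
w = -2/3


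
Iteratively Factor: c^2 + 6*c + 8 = (c + 2)*(c + 4)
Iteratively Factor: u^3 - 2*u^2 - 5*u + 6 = (u - 3)*(u^2 + u - 2) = (u - 3)*(u + 2)*(u - 1)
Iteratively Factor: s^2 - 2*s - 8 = (s - 4)*(s + 2)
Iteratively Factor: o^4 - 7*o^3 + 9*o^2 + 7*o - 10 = (o + 1)*(o^3 - 8*o^2 + 17*o - 10) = (o - 5)*(o + 1)*(o^2 - 3*o + 2) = (o - 5)*(o - 2)*(o + 1)*(o - 1)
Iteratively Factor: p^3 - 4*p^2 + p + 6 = (p + 1)*(p^2 - 5*p + 6) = (p - 2)*(p + 1)*(p - 3)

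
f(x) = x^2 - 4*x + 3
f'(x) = 2*x - 4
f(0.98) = 0.04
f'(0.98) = -2.04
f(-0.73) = 6.45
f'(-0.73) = -5.46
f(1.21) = -0.38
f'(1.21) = -1.58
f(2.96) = -0.08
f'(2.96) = 1.92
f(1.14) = -0.26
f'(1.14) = -1.72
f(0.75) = 0.56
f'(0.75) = -2.50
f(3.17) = 0.37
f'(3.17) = 2.34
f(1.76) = -0.94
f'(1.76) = -0.48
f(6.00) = 15.00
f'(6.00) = 8.00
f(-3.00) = 24.00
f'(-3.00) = -10.00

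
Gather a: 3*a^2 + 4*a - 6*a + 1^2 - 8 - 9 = 3*a^2 - 2*a - 16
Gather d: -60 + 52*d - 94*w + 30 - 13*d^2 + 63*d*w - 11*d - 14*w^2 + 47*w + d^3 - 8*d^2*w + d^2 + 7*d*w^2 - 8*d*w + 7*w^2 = d^3 + d^2*(-8*w - 12) + d*(7*w^2 + 55*w + 41) - 7*w^2 - 47*w - 30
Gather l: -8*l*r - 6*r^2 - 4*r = -8*l*r - 6*r^2 - 4*r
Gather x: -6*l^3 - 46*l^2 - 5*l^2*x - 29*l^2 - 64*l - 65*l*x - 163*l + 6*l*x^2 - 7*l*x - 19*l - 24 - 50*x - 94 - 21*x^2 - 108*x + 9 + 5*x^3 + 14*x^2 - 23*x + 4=-6*l^3 - 75*l^2 - 246*l + 5*x^3 + x^2*(6*l - 7) + x*(-5*l^2 - 72*l - 181) - 105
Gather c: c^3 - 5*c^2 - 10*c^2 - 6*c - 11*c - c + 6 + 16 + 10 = c^3 - 15*c^2 - 18*c + 32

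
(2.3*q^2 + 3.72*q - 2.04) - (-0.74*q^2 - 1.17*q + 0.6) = 3.04*q^2 + 4.89*q - 2.64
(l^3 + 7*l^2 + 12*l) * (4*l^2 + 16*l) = 4*l^5 + 44*l^4 + 160*l^3 + 192*l^2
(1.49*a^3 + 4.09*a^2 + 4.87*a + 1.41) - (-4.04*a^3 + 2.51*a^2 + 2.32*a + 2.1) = 5.53*a^3 + 1.58*a^2 + 2.55*a - 0.69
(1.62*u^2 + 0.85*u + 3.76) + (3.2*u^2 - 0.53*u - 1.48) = 4.82*u^2 + 0.32*u + 2.28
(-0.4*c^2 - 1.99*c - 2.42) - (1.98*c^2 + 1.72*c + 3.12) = -2.38*c^2 - 3.71*c - 5.54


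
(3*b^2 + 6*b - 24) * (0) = 0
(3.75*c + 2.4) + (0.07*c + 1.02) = 3.82*c + 3.42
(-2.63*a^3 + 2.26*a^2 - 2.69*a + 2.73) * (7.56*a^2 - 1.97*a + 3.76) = -19.8828*a^5 + 22.2667*a^4 - 34.6774*a^3 + 34.4357*a^2 - 15.4925*a + 10.2648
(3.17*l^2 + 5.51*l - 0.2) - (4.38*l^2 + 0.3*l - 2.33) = -1.21*l^2 + 5.21*l + 2.13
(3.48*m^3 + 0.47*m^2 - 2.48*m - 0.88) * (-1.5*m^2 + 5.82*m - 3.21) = -5.22*m^5 + 19.5486*m^4 - 4.7154*m^3 - 14.6223*m^2 + 2.8392*m + 2.8248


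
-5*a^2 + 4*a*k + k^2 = (-a + k)*(5*a + k)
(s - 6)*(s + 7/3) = s^2 - 11*s/3 - 14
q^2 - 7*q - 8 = (q - 8)*(q + 1)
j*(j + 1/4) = j^2 + j/4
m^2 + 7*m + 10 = (m + 2)*(m + 5)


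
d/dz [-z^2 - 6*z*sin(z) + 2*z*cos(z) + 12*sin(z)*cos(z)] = -2*z*sin(z) - 6*z*cos(z) - 2*z - 6*sin(z) + 2*cos(z) + 12*cos(2*z)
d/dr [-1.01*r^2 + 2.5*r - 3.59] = 2.5 - 2.02*r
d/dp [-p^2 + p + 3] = 1 - 2*p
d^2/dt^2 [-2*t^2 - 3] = -4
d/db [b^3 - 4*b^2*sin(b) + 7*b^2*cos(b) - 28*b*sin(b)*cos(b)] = -7*b^2*sin(b) - 4*b^2*cos(b) + 3*b^2 - 8*b*sin(b) + 14*b*cos(b) - 28*b*cos(2*b) - 14*sin(2*b)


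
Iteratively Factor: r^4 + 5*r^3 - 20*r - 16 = (r + 1)*(r^3 + 4*r^2 - 4*r - 16) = (r + 1)*(r + 2)*(r^2 + 2*r - 8) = (r + 1)*(r + 2)*(r + 4)*(r - 2)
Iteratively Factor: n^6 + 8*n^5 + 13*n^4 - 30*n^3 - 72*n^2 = (n)*(n^5 + 8*n^4 + 13*n^3 - 30*n^2 - 72*n) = n*(n - 2)*(n^4 + 10*n^3 + 33*n^2 + 36*n) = n^2*(n - 2)*(n^3 + 10*n^2 + 33*n + 36) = n^2*(n - 2)*(n + 3)*(n^2 + 7*n + 12) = n^2*(n - 2)*(n + 3)*(n + 4)*(n + 3)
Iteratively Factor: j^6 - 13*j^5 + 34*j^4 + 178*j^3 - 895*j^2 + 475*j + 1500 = (j - 5)*(j^5 - 8*j^4 - 6*j^3 + 148*j^2 - 155*j - 300) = (j - 5)^2*(j^4 - 3*j^3 - 21*j^2 + 43*j + 60) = (j - 5)^2*(j + 1)*(j^3 - 4*j^2 - 17*j + 60) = (j - 5)^2*(j + 1)*(j + 4)*(j^2 - 8*j + 15) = (j - 5)^2*(j - 3)*(j + 1)*(j + 4)*(j - 5)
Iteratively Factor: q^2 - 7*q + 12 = (q - 4)*(q - 3)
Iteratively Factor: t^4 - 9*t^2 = (t - 3)*(t^3 + 3*t^2) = (t - 3)*(t + 3)*(t^2) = t*(t - 3)*(t + 3)*(t)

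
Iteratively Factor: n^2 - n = (n - 1)*(n)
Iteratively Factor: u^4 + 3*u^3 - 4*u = (u)*(u^3 + 3*u^2 - 4) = u*(u + 2)*(u^2 + u - 2) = u*(u + 2)^2*(u - 1)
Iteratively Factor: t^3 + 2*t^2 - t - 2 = (t - 1)*(t^2 + 3*t + 2) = (t - 1)*(t + 1)*(t + 2)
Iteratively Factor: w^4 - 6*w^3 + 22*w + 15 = (w + 1)*(w^3 - 7*w^2 + 7*w + 15) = (w - 5)*(w + 1)*(w^2 - 2*w - 3) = (w - 5)*(w - 3)*(w + 1)*(w + 1)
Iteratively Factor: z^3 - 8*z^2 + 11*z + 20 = (z + 1)*(z^2 - 9*z + 20) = (z - 4)*(z + 1)*(z - 5)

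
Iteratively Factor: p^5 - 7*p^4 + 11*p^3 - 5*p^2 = (p)*(p^4 - 7*p^3 + 11*p^2 - 5*p) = p*(p - 1)*(p^3 - 6*p^2 + 5*p) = p*(p - 5)*(p - 1)*(p^2 - p) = p*(p - 5)*(p - 1)^2*(p)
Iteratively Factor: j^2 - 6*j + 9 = (j - 3)*(j - 3)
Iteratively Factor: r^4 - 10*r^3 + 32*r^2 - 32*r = (r - 4)*(r^3 - 6*r^2 + 8*r) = (r - 4)^2*(r^2 - 2*r) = r*(r - 4)^2*(r - 2)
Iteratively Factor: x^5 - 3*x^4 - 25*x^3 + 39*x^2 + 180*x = (x - 4)*(x^4 + x^3 - 21*x^2 - 45*x) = x*(x - 4)*(x^3 + x^2 - 21*x - 45) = x*(x - 5)*(x - 4)*(x^2 + 6*x + 9) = x*(x - 5)*(x - 4)*(x + 3)*(x + 3)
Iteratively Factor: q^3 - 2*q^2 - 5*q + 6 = (q + 2)*(q^2 - 4*q + 3) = (q - 3)*(q + 2)*(q - 1)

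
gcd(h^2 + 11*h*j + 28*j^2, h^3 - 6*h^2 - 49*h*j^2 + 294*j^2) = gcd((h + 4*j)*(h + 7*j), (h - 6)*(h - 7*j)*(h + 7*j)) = h + 7*j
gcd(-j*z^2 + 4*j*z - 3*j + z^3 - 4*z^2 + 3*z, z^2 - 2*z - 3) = z - 3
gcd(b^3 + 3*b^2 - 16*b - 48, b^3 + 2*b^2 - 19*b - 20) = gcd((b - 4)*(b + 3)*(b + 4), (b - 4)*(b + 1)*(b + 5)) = b - 4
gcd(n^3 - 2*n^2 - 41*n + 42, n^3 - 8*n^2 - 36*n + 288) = n + 6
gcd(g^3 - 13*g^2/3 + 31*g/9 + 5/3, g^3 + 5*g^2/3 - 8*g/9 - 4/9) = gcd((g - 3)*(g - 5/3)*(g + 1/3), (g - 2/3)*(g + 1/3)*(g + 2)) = g + 1/3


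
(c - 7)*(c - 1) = c^2 - 8*c + 7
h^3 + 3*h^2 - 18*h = h*(h - 3)*(h + 6)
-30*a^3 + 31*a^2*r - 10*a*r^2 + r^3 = (-5*a + r)*(-3*a + r)*(-2*a + r)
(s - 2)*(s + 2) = s^2 - 4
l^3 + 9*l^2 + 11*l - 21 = (l - 1)*(l + 3)*(l + 7)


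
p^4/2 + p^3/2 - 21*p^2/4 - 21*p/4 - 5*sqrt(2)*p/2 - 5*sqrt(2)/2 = (p/2 + 1/2)*(p - 5*sqrt(2)/2)*(p + sqrt(2)/2)*(p + 2*sqrt(2))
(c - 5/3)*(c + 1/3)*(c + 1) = c^3 - c^2/3 - 17*c/9 - 5/9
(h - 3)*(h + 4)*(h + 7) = h^3 + 8*h^2 - 5*h - 84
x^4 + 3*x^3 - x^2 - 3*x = x*(x - 1)*(x + 1)*(x + 3)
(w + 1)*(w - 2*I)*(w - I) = w^3 + w^2 - 3*I*w^2 - 2*w - 3*I*w - 2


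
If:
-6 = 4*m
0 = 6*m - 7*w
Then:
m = -3/2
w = -9/7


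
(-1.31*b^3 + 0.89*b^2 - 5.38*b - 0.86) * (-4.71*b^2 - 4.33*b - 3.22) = 6.1701*b^5 + 1.4804*b^4 + 25.7043*b^3 + 24.4802*b^2 + 21.0474*b + 2.7692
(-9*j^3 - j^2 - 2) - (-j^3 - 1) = -8*j^3 - j^2 - 1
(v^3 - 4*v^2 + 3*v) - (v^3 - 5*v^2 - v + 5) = v^2 + 4*v - 5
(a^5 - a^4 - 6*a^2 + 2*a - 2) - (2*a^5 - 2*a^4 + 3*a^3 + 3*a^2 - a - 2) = -a^5 + a^4 - 3*a^3 - 9*a^2 + 3*a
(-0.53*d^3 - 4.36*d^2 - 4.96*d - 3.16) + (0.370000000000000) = -0.53*d^3 - 4.36*d^2 - 4.96*d - 2.79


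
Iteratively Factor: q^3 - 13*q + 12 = (q - 3)*(q^2 + 3*q - 4) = (q - 3)*(q - 1)*(q + 4)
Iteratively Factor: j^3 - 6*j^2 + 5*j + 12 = (j - 4)*(j^2 - 2*j - 3) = (j - 4)*(j - 3)*(j + 1)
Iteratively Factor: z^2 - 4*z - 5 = (z - 5)*(z + 1)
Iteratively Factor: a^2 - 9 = (a + 3)*(a - 3)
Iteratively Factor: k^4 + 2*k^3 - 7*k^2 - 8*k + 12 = (k + 2)*(k^3 - 7*k + 6) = (k - 1)*(k + 2)*(k^2 + k - 6) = (k - 2)*(k - 1)*(k + 2)*(k + 3)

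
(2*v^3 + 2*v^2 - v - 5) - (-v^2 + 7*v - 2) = 2*v^3 + 3*v^2 - 8*v - 3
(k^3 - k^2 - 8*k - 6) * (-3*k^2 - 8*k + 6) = -3*k^5 - 5*k^4 + 38*k^3 + 76*k^2 - 36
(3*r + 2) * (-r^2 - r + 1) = -3*r^3 - 5*r^2 + r + 2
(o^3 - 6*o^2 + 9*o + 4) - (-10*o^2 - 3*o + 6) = o^3 + 4*o^2 + 12*o - 2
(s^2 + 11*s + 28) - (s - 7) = s^2 + 10*s + 35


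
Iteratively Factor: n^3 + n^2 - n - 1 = (n + 1)*(n^2 - 1) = (n + 1)^2*(n - 1)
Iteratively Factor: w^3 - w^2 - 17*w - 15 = (w + 3)*(w^2 - 4*w - 5) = (w + 1)*(w + 3)*(w - 5)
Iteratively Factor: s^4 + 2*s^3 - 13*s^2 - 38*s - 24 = (s + 1)*(s^3 + s^2 - 14*s - 24) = (s + 1)*(s + 2)*(s^2 - s - 12) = (s + 1)*(s + 2)*(s + 3)*(s - 4)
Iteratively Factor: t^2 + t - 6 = (t - 2)*(t + 3)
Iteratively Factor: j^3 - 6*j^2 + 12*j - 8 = (j - 2)*(j^2 - 4*j + 4) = (j - 2)^2*(j - 2)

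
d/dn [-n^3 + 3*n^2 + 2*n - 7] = -3*n^2 + 6*n + 2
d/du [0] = 0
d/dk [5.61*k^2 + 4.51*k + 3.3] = 11.22*k + 4.51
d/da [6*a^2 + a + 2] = 12*a + 1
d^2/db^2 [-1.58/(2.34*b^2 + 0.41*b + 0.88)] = (17.302896*b^2 + 3.031704*b - 1.58*(4.68*b + 0.41)*(9.36*b + 0.82) + 6.507072)/(2.34*b^2 + 0.41*b + 0.88)^3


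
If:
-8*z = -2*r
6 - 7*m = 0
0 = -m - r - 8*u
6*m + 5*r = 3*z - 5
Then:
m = 6/7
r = -284/119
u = 13/68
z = -71/119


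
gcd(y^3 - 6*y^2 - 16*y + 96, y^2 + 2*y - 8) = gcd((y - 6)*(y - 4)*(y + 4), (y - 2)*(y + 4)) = y + 4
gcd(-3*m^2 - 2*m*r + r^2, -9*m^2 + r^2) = -3*m + r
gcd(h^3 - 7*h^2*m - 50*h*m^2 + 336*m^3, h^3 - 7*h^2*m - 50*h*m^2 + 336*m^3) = h^3 - 7*h^2*m - 50*h*m^2 + 336*m^3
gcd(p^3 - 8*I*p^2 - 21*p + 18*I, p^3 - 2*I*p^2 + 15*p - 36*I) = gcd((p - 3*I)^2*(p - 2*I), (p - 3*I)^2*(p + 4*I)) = p^2 - 6*I*p - 9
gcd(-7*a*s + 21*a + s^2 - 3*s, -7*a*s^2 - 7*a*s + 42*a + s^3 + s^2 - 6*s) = -7*a + s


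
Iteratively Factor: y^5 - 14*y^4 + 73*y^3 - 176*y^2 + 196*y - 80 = (y - 2)*(y^4 - 12*y^3 + 49*y^2 - 78*y + 40) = (y - 5)*(y - 2)*(y^3 - 7*y^2 + 14*y - 8) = (y - 5)*(y - 2)^2*(y^2 - 5*y + 4) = (y - 5)*(y - 4)*(y - 2)^2*(y - 1)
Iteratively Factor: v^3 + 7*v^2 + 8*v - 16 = (v + 4)*(v^2 + 3*v - 4) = (v - 1)*(v + 4)*(v + 4)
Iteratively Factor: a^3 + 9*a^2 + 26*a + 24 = (a + 3)*(a^2 + 6*a + 8) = (a + 2)*(a + 3)*(a + 4)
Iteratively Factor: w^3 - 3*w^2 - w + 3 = (w - 1)*(w^2 - 2*w - 3) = (w - 1)*(w + 1)*(w - 3)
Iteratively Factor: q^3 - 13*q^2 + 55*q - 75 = (q - 3)*(q^2 - 10*q + 25) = (q - 5)*(q - 3)*(q - 5)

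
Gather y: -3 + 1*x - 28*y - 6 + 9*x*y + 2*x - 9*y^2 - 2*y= 3*x - 9*y^2 + y*(9*x - 30) - 9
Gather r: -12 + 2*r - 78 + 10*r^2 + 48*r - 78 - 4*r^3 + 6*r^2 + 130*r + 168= -4*r^3 + 16*r^2 + 180*r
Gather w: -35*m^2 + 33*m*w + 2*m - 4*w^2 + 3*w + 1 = -35*m^2 + 2*m - 4*w^2 + w*(33*m + 3) + 1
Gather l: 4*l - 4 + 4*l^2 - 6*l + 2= 4*l^2 - 2*l - 2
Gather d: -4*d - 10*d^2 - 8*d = -10*d^2 - 12*d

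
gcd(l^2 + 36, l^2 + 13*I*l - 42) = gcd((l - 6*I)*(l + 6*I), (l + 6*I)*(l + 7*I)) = l + 6*I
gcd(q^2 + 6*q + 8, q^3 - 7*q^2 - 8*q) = 1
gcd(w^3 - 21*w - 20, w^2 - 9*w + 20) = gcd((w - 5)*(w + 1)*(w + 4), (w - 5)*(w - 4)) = w - 5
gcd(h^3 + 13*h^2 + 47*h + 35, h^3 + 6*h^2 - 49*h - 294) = h + 7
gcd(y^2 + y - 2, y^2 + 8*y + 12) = y + 2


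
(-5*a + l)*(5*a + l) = -25*a^2 + l^2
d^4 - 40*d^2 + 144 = (d - 6)*(d - 2)*(d + 2)*(d + 6)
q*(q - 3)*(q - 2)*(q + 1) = q^4 - 4*q^3 + q^2 + 6*q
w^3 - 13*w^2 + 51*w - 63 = (w - 7)*(w - 3)^2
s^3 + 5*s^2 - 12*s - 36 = (s - 3)*(s + 2)*(s + 6)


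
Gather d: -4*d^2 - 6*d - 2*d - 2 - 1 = -4*d^2 - 8*d - 3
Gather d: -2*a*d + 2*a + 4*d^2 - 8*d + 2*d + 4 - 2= 2*a + 4*d^2 + d*(-2*a - 6) + 2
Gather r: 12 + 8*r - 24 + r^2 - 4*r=r^2 + 4*r - 12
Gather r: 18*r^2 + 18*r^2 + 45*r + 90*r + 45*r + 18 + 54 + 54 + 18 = 36*r^2 + 180*r + 144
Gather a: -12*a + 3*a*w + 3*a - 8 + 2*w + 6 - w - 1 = a*(3*w - 9) + w - 3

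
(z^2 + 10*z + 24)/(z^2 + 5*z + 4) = (z + 6)/(z + 1)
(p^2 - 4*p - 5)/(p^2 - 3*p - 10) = (p + 1)/(p + 2)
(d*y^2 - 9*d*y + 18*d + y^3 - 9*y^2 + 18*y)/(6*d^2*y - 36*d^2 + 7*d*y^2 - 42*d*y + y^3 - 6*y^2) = (y - 3)/(6*d + y)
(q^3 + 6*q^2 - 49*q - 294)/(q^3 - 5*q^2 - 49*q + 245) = (q + 6)/(q - 5)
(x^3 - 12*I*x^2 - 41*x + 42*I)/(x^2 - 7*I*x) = x - 5*I - 6/x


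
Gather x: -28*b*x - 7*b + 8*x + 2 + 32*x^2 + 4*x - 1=-7*b + 32*x^2 + x*(12 - 28*b) + 1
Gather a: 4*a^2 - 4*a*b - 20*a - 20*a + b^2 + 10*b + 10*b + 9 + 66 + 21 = 4*a^2 + a*(-4*b - 40) + b^2 + 20*b + 96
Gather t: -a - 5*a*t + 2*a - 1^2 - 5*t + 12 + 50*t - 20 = a + t*(45 - 5*a) - 9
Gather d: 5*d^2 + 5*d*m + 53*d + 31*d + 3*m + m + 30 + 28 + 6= 5*d^2 + d*(5*m + 84) + 4*m + 64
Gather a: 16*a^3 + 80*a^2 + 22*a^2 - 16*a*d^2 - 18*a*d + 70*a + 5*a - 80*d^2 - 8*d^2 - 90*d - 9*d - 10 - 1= 16*a^3 + 102*a^2 + a*(-16*d^2 - 18*d + 75) - 88*d^2 - 99*d - 11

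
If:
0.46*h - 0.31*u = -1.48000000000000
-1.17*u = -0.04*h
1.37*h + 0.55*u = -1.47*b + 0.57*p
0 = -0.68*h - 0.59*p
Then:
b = 4.58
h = -3.29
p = 3.80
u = -0.11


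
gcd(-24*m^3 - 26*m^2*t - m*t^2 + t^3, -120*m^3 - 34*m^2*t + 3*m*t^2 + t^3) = -24*m^2 - 2*m*t + t^2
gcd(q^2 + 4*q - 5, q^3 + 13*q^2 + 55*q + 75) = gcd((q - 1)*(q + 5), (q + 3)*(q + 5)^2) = q + 5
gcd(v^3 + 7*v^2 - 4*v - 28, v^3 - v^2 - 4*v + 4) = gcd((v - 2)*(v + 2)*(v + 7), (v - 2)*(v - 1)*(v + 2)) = v^2 - 4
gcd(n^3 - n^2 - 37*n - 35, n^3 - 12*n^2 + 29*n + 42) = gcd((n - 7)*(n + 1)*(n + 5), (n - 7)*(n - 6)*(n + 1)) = n^2 - 6*n - 7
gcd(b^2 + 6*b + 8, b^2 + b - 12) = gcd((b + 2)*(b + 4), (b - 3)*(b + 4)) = b + 4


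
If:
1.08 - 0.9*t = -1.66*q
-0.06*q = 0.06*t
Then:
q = -0.42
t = 0.42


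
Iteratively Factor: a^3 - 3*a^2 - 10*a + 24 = (a - 2)*(a^2 - a - 12) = (a - 4)*(a - 2)*(a + 3)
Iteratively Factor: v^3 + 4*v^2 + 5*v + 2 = (v + 1)*(v^2 + 3*v + 2) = (v + 1)*(v + 2)*(v + 1)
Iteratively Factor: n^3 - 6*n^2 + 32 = (n - 4)*(n^2 - 2*n - 8) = (n - 4)*(n + 2)*(n - 4)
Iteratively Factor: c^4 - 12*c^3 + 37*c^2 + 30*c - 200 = (c - 4)*(c^3 - 8*c^2 + 5*c + 50) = (c - 5)*(c - 4)*(c^2 - 3*c - 10) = (c - 5)*(c - 4)*(c + 2)*(c - 5)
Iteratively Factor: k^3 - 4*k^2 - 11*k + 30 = (k - 2)*(k^2 - 2*k - 15) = (k - 5)*(k - 2)*(k + 3)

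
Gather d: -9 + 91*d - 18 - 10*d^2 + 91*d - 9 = -10*d^2 + 182*d - 36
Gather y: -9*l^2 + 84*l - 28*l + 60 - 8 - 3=-9*l^2 + 56*l + 49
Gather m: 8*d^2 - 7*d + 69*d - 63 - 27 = 8*d^2 + 62*d - 90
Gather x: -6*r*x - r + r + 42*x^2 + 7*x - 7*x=-6*r*x + 42*x^2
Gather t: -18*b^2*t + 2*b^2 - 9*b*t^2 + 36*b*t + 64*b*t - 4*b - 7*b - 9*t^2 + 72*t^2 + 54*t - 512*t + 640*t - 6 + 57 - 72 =2*b^2 - 11*b + t^2*(63 - 9*b) + t*(-18*b^2 + 100*b + 182) - 21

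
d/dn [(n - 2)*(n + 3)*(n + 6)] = n*(3*n + 14)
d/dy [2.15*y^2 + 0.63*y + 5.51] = 4.3*y + 0.63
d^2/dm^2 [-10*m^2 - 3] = -20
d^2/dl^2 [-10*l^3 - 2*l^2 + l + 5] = -60*l - 4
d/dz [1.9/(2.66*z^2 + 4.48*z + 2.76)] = (-10.108*z - 8.512)/(2.66*z^2 + 4.48*z + 2.76)^2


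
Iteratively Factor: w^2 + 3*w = (w + 3)*(w)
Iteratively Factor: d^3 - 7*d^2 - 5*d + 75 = (d - 5)*(d^2 - 2*d - 15) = (d - 5)^2*(d + 3)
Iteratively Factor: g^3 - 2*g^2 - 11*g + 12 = (g - 4)*(g^2 + 2*g - 3) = (g - 4)*(g - 1)*(g + 3)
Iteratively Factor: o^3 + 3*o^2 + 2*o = (o + 1)*(o^2 + 2*o) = (o + 1)*(o + 2)*(o)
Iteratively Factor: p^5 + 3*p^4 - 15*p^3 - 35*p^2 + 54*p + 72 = (p + 3)*(p^4 - 15*p^2 + 10*p + 24) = (p + 3)*(p + 4)*(p^3 - 4*p^2 + p + 6) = (p - 2)*(p + 3)*(p + 4)*(p^2 - 2*p - 3) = (p - 2)*(p + 1)*(p + 3)*(p + 4)*(p - 3)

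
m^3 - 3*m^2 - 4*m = m*(m - 4)*(m + 1)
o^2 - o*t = o*(o - t)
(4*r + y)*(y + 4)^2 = 4*r*y^2 + 32*r*y + 64*r + y^3 + 8*y^2 + 16*y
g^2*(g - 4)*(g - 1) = g^4 - 5*g^3 + 4*g^2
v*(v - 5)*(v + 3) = v^3 - 2*v^2 - 15*v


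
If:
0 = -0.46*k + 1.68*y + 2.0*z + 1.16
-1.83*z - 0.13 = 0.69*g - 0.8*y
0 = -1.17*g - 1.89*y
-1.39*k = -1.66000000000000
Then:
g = 0.20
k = 1.19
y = -0.12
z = -0.20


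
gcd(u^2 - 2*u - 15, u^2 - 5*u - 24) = u + 3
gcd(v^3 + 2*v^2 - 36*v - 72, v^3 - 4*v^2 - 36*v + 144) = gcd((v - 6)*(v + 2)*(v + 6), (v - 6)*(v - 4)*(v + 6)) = v^2 - 36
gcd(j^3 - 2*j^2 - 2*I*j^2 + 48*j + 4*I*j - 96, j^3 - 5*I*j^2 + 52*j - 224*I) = j - 8*I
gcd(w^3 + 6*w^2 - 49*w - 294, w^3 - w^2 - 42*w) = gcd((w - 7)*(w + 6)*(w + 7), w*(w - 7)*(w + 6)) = w^2 - w - 42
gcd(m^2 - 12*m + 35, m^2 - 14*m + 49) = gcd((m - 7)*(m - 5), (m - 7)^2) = m - 7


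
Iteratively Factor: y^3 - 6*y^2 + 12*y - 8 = (y - 2)*(y^2 - 4*y + 4) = (y - 2)^2*(y - 2)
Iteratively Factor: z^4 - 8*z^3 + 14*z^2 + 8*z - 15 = (z + 1)*(z^3 - 9*z^2 + 23*z - 15) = (z - 3)*(z + 1)*(z^2 - 6*z + 5) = (z - 5)*(z - 3)*(z + 1)*(z - 1)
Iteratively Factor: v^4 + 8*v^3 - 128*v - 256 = (v + 4)*(v^3 + 4*v^2 - 16*v - 64) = (v + 4)^2*(v^2 - 16) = (v + 4)^3*(v - 4)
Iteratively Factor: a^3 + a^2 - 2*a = (a + 2)*(a^2 - a) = a*(a + 2)*(a - 1)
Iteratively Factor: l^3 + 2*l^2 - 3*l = (l - 1)*(l^2 + 3*l) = l*(l - 1)*(l + 3)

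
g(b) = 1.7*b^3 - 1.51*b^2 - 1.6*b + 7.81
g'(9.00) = 384.32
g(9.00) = 1110.40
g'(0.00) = -1.60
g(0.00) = 7.81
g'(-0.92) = 5.50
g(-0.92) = 6.68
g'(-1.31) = 11.11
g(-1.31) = 3.49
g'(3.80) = 60.57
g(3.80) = 73.21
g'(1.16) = 1.76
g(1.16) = 6.58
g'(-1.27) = 10.46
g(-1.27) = 3.92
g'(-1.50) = 14.40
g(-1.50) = 1.08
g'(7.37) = 253.16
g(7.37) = 594.54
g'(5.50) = 136.06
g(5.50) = 236.17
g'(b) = 5.1*b^2 - 3.02*b - 1.6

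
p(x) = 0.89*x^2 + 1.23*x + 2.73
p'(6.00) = 11.91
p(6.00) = 42.15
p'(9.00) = 17.25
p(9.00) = 85.89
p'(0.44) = 2.01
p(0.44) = 3.44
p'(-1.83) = -2.03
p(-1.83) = 3.46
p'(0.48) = 2.08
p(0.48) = 3.53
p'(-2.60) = -3.40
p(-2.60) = 5.55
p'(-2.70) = -3.58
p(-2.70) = 5.90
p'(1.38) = 3.69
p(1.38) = 6.12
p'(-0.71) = -0.03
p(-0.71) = 2.31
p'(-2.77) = -3.70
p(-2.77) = 6.15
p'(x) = 1.78*x + 1.23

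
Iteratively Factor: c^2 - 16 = (c + 4)*(c - 4)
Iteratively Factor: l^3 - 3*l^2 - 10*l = (l)*(l^2 - 3*l - 10) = l*(l - 5)*(l + 2)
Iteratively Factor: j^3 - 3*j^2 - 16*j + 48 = (j - 4)*(j^2 + j - 12) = (j - 4)*(j - 3)*(j + 4)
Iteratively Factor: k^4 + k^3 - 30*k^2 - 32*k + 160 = (k + 4)*(k^3 - 3*k^2 - 18*k + 40) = (k - 2)*(k + 4)*(k^2 - k - 20) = (k - 2)*(k + 4)^2*(k - 5)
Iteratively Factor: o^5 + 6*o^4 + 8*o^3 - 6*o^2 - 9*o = (o + 1)*(o^4 + 5*o^3 + 3*o^2 - 9*o) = o*(o + 1)*(o^3 + 5*o^2 + 3*o - 9) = o*(o + 1)*(o + 3)*(o^2 + 2*o - 3) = o*(o + 1)*(o + 3)^2*(o - 1)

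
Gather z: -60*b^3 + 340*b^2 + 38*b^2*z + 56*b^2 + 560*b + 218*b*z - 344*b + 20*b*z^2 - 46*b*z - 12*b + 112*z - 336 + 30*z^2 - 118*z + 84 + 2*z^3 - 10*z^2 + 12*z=-60*b^3 + 396*b^2 + 204*b + 2*z^3 + z^2*(20*b + 20) + z*(38*b^2 + 172*b + 6) - 252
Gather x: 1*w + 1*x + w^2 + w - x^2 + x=w^2 + 2*w - x^2 + 2*x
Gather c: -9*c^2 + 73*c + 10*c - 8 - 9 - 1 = -9*c^2 + 83*c - 18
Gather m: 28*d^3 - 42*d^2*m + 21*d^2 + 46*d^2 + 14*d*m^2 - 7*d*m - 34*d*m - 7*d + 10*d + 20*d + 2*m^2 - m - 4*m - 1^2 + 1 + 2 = 28*d^3 + 67*d^2 + 23*d + m^2*(14*d + 2) + m*(-42*d^2 - 41*d - 5) + 2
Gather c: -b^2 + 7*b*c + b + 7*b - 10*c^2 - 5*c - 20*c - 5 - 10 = -b^2 + 8*b - 10*c^2 + c*(7*b - 25) - 15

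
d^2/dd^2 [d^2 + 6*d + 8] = 2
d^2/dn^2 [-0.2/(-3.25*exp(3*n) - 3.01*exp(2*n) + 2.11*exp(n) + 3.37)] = ((-5.85*exp(2*n) - 2.408*exp(n) + 0.422)*(3.25*exp(3*n) + 3.01*exp(2*n) - 2.11*exp(n) - 3.37) + 0.2*(9.75*exp(2*n) + 6.02*exp(n) - 2.11)*(19.5*exp(2*n) + 12.04*exp(n) - 4.22)*exp(n))*exp(n)/(3.25*exp(3*n) + 3.01*exp(2*n) - 2.11*exp(n) - 3.37)^3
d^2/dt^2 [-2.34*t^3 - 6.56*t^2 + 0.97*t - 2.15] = -14.04*t - 13.12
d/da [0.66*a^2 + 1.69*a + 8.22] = 1.32*a + 1.69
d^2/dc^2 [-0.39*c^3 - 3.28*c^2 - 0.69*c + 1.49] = -2.34*c - 6.56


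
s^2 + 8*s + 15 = (s + 3)*(s + 5)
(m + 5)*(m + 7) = m^2 + 12*m + 35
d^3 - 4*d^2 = d^2*(d - 4)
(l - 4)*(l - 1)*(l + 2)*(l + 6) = l^4 + 3*l^3 - 24*l^2 - 28*l + 48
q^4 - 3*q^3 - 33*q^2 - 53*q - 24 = (q - 8)*(q + 1)^2*(q + 3)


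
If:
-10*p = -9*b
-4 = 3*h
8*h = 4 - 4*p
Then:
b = 110/27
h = -4/3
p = 11/3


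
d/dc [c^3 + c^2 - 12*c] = 3*c^2 + 2*c - 12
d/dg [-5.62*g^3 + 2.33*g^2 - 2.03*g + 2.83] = -16.86*g^2 + 4.66*g - 2.03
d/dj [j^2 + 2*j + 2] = 2*j + 2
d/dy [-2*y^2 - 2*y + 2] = -4*y - 2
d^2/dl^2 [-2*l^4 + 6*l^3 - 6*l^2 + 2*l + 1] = -24*l^2 + 36*l - 12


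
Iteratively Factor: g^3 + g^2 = (g + 1)*(g^2) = g*(g + 1)*(g)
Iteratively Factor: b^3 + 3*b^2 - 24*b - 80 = (b - 5)*(b^2 + 8*b + 16) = (b - 5)*(b + 4)*(b + 4)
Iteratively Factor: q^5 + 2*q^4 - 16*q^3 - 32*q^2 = (q)*(q^4 + 2*q^3 - 16*q^2 - 32*q) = q*(q + 4)*(q^3 - 2*q^2 - 8*q) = q*(q - 4)*(q + 4)*(q^2 + 2*q) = q^2*(q - 4)*(q + 4)*(q + 2)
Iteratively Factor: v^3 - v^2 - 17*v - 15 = (v - 5)*(v^2 + 4*v + 3) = (v - 5)*(v + 3)*(v + 1)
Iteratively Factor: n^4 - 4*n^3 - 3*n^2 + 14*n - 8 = (n - 1)*(n^3 - 3*n^2 - 6*n + 8) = (n - 1)^2*(n^2 - 2*n - 8) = (n - 1)^2*(n + 2)*(n - 4)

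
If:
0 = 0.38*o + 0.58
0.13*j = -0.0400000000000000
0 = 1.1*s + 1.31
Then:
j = -0.31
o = -1.53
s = -1.19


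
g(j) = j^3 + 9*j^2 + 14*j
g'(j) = 3*j^2 + 18*j + 14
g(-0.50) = -4.88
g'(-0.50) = 5.75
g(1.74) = 56.88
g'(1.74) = 54.40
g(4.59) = 350.58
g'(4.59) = 159.82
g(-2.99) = 11.87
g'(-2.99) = -13.00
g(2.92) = 142.51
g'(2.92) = 92.14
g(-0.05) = -0.68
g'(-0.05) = 13.11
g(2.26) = 89.15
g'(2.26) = 70.00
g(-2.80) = 9.41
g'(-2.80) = -12.88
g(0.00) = 0.00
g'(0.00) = 14.00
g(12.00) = 3192.00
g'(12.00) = 662.00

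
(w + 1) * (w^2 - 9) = w^3 + w^2 - 9*w - 9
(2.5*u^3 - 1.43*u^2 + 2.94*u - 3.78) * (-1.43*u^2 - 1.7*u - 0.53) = -3.575*u^5 - 2.2051*u^4 - 3.0982*u^3 + 1.1653*u^2 + 4.8678*u + 2.0034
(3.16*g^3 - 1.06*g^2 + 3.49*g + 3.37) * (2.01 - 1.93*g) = -6.0988*g^4 + 8.3974*g^3 - 8.8663*g^2 + 0.5108*g + 6.7737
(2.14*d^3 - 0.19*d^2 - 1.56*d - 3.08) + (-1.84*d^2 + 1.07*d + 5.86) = 2.14*d^3 - 2.03*d^2 - 0.49*d + 2.78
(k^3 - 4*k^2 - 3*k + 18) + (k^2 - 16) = k^3 - 3*k^2 - 3*k + 2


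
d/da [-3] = 0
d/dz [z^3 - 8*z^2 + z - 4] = 3*z^2 - 16*z + 1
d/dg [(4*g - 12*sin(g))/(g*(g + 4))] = 4*(g*(1 - 3*cos(g))*(g + 4) + g*(-g + 3*sin(g)) + (-g + 3*sin(g))*(g + 4))/(g^2*(g + 4)^2)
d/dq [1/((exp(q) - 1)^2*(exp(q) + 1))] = -(3*exp(q) + 1)/(4*(exp(q) - 1)^3*cosh(q/2)^2)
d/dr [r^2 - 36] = 2*r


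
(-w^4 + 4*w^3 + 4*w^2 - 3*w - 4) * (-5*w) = 5*w^5 - 20*w^4 - 20*w^3 + 15*w^2 + 20*w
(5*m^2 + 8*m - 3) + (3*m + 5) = 5*m^2 + 11*m + 2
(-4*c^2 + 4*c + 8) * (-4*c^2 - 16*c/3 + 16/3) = 16*c^4 + 16*c^3/3 - 224*c^2/3 - 64*c/3 + 128/3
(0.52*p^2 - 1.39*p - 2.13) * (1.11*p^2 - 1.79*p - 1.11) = 0.5772*p^4 - 2.4737*p^3 - 0.4534*p^2 + 5.3556*p + 2.3643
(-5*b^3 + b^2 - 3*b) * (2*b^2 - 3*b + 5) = -10*b^5 + 17*b^4 - 34*b^3 + 14*b^2 - 15*b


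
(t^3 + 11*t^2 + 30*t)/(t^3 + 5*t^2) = (t + 6)/t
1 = 1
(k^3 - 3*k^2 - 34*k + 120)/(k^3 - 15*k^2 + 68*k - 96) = (k^2 + k - 30)/(k^2 - 11*k + 24)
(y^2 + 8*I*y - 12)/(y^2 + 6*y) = (y^2 + 8*I*y - 12)/(y*(y + 6))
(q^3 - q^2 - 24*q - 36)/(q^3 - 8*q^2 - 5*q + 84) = (q^2 - 4*q - 12)/(q^2 - 11*q + 28)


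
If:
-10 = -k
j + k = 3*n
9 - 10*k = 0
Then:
No Solution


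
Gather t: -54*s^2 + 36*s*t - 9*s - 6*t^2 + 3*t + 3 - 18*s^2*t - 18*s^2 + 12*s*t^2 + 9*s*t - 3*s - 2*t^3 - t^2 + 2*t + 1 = -72*s^2 - 12*s - 2*t^3 + t^2*(12*s - 7) + t*(-18*s^2 + 45*s + 5) + 4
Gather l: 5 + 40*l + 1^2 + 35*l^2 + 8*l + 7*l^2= 42*l^2 + 48*l + 6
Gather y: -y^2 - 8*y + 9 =-y^2 - 8*y + 9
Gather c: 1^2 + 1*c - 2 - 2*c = -c - 1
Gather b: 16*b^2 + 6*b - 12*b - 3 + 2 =16*b^2 - 6*b - 1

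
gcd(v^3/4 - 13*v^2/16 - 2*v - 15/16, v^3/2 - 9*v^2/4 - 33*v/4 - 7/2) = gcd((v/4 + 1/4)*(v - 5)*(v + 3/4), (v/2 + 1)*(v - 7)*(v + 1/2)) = 1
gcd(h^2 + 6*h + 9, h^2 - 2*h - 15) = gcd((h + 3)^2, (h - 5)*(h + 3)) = h + 3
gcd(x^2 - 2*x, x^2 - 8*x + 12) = x - 2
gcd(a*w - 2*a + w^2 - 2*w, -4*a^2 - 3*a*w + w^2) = a + w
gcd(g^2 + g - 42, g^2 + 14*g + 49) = g + 7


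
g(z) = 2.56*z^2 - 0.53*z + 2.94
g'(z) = 5.12*z - 0.53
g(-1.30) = 7.96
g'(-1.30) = -7.19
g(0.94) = 4.70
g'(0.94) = 4.28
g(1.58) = 8.49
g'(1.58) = 7.56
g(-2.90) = 26.01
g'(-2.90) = -15.38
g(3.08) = 25.59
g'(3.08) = 15.24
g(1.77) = 10.02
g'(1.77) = 8.53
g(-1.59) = 10.25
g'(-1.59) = -8.67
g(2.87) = 22.51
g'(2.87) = 14.16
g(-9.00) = 215.07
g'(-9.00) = -46.61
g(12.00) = 365.22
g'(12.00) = 60.91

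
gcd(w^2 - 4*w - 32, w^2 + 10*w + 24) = w + 4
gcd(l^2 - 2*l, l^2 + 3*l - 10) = l - 2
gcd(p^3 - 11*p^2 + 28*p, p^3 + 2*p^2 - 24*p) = p^2 - 4*p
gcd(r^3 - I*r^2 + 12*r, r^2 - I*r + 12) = r^2 - I*r + 12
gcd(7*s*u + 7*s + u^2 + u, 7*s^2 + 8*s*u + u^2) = 7*s + u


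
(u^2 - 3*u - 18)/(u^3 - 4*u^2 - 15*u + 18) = 1/(u - 1)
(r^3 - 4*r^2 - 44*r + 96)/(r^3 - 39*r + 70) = (r^2 - 2*r - 48)/(r^2 + 2*r - 35)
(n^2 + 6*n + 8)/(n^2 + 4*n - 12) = (n^2 + 6*n + 8)/(n^2 + 4*n - 12)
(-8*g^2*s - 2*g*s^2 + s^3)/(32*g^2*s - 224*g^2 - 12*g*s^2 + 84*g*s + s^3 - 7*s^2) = s*(2*g + s)/(-8*g*s + 56*g + s^2 - 7*s)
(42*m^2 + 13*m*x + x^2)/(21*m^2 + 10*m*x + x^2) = (6*m + x)/(3*m + x)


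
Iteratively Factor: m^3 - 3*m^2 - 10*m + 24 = (m - 2)*(m^2 - m - 12) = (m - 4)*(m - 2)*(m + 3)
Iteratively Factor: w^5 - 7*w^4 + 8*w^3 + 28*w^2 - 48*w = (w - 2)*(w^4 - 5*w^3 - 2*w^2 + 24*w) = w*(w - 2)*(w^3 - 5*w^2 - 2*w + 24) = w*(w - 3)*(w - 2)*(w^2 - 2*w - 8) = w*(w - 3)*(w - 2)*(w + 2)*(w - 4)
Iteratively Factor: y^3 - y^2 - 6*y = (y + 2)*(y^2 - 3*y) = (y - 3)*(y + 2)*(y)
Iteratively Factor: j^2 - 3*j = (j)*(j - 3)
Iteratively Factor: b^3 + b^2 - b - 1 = (b + 1)*(b^2 - 1) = (b - 1)*(b + 1)*(b + 1)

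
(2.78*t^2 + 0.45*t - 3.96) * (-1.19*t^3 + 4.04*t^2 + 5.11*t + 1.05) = -3.3082*t^5 + 10.6957*t^4 + 20.7362*t^3 - 10.7799*t^2 - 19.7631*t - 4.158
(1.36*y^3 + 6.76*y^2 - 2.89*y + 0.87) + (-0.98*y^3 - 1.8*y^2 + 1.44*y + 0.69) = 0.38*y^3 + 4.96*y^2 - 1.45*y + 1.56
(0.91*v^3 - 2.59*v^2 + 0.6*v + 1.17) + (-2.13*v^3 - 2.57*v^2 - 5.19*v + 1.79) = -1.22*v^3 - 5.16*v^2 - 4.59*v + 2.96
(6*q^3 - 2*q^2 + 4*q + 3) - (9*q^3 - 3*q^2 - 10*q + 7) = -3*q^3 + q^2 + 14*q - 4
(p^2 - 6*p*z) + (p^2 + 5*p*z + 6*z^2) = 2*p^2 - p*z + 6*z^2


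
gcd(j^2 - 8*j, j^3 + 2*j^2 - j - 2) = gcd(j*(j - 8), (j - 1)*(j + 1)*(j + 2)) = 1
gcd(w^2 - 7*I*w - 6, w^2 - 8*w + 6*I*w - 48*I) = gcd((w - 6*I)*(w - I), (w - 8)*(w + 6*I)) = 1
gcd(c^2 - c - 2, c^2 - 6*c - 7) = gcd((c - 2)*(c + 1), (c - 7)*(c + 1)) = c + 1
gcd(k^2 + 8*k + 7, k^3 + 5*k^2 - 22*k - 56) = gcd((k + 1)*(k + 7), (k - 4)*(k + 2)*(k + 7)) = k + 7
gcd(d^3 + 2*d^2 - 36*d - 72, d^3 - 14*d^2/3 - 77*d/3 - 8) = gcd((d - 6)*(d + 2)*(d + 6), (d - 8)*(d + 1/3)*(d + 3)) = 1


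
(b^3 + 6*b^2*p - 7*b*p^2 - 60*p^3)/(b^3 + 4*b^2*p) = 1 + 2*p/b - 15*p^2/b^2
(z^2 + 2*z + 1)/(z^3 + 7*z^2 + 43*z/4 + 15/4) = 4*(z^2 + 2*z + 1)/(4*z^3 + 28*z^2 + 43*z + 15)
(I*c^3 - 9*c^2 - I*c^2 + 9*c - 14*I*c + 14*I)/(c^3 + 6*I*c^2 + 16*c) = (I*c^3 - c^2*(9 + I) + c*(9 - 14*I) + 14*I)/(c*(c^2 + 6*I*c + 16))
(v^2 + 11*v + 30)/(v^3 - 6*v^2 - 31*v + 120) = (v + 6)/(v^2 - 11*v + 24)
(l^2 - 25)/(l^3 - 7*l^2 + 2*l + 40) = (l + 5)/(l^2 - 2*l - 8)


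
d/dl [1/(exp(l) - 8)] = -exp(l)/(exp(l) - 8)^2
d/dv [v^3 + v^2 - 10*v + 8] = 3*v^2 + 2*v - 10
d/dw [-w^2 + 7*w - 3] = 7 - 2*w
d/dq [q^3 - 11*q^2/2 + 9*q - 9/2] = 3*q^2 - 11*q + 9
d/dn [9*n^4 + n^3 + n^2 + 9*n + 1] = 36*n^3 + 3*n^2 + 2*n + 9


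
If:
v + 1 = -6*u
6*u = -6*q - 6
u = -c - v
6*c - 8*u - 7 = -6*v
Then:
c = -3/2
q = -1/2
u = -1/2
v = 2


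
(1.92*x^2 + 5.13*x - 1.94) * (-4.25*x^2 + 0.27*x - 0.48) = -8.16*x^4 - 21.2841*x^3 + 8.7085*x^2 - 2.9862*x + 0.9312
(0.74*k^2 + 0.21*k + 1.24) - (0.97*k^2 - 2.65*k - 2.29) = -0.23*k^2 + 2.86*k + 3.53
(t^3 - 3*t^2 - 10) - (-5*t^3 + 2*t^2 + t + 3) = 6*t^3 - 5*t^2 - t - 13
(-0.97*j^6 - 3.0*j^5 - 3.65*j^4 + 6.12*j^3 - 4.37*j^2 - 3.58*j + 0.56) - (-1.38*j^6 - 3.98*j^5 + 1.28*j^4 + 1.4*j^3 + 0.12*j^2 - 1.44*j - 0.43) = 0.41*j^6 + 0.98*j^5 - 4.93*j^4 + 4.72*j^3 - 4.49*j^2 - 2.14*j + 0.99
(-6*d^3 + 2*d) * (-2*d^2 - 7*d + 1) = 12*d^5 + 42*d^4 - 10*d^3 - 14*d^2 + 2*d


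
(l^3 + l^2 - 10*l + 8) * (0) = 0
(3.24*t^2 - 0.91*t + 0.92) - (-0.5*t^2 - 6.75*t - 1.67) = 3.74*t^2 + 5.84*t + 2.59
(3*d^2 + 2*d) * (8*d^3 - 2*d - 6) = 24*d^5 + 16*d^4 - 6*d^3 - 22*d^2 - 12*d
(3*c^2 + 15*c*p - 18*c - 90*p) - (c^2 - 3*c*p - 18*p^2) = 2*c^2 + 18*c*p - 18*c + 18*p^2 - 90*p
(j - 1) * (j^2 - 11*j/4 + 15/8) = j^3 - 15*j^2/4 + 37*j/8 - 15/8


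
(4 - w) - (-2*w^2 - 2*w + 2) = 2*w^2 + w + 2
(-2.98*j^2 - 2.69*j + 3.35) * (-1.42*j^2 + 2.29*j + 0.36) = 4.2316*j^4 - 3.0044*j^3 - 11.9899*j^2 + 6.7031*j + 1.206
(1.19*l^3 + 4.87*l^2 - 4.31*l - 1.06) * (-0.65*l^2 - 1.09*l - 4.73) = -0.7735*l^5 - 4.4626*l^4 - 8.1355*l^3 - 17.6482*l^2 + 21.5417*l + 5.0138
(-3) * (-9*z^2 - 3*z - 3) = 27*z^2 + 9*z + 9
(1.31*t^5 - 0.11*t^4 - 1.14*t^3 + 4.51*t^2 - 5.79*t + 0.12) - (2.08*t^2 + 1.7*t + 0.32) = 1.31*t^5 - 0.11*t^4 - 1.14*t^3 + 2.43*t^2 - 7.49*t - 0.2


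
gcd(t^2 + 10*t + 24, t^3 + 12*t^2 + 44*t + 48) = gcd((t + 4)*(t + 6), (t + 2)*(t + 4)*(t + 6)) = t^2 + 10*t + 24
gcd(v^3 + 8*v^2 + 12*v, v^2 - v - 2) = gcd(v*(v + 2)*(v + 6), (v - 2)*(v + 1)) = 1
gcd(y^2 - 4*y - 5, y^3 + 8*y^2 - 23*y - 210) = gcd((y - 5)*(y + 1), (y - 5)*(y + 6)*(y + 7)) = y - 5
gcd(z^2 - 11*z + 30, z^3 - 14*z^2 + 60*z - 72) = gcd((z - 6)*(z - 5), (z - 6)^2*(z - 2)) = z - 6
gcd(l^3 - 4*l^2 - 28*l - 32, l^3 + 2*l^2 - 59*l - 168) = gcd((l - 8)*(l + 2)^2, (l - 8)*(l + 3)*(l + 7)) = l - 8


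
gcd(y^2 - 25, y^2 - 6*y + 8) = 1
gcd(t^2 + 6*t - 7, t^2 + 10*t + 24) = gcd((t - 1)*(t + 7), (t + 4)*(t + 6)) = 1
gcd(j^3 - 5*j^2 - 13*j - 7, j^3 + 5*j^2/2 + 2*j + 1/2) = j^2 + 2*j + 1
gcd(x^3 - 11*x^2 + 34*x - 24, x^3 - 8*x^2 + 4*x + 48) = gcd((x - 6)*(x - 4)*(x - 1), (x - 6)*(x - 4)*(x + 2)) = x^2 - 10*x + 24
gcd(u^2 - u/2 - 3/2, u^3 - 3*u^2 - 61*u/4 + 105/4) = u - 3/2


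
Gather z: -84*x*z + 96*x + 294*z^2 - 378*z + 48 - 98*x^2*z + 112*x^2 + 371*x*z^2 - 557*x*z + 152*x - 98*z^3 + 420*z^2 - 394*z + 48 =112*x^2 + 248*x - 98*z^3 + z^2*(371*x + 714) + z*(-98*x^2 - 641*x - 772) + 96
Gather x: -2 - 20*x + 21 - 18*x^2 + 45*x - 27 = -18*x^2 + 25*x - 8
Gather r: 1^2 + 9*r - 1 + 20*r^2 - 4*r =20*r^2 + 5*r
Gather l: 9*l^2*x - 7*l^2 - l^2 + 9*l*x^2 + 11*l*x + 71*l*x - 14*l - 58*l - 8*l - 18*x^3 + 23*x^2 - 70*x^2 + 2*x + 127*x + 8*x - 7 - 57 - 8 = l^2*(9*x - 8) + l*(9*x^2 + 82*x - 80) - 18*x^3 - 47*x^2 + 137*x - 72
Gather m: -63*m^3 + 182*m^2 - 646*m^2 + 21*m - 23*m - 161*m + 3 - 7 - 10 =-63*m^3 - 464*m^2 - 163*m - 14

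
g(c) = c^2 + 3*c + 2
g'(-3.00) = -3.00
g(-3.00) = 2.00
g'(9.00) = 21.00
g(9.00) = 110.00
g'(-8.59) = -14.18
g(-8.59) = 50.02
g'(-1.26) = 0.48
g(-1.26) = -0.19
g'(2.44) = 7.88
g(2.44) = 15.27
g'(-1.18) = 0.64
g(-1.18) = -0.15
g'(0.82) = 4.64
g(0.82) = 5.13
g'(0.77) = 4.54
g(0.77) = 4.90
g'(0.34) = 3.68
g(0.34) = 3.14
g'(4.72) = 12.44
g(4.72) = 38.44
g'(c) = 2*c + 3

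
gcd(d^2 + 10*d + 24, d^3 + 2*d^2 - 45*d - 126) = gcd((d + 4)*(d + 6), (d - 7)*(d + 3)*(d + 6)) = d + 6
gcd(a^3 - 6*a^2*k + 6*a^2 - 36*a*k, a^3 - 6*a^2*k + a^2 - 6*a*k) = a^2 - 6*a*k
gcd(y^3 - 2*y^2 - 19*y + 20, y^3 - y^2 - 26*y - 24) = y + 4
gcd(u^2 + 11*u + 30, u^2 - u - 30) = u + 5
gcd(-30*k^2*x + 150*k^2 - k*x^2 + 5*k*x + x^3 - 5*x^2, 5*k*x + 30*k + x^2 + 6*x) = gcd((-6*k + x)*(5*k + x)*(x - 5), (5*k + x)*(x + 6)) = 5*k + x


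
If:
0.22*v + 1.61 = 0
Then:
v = -7.32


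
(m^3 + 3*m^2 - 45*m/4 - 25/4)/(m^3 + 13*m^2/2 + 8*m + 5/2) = (m - 5/2)/(m + 1)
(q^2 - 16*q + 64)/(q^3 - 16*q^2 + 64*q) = 1/q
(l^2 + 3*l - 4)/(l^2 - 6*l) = (l^2 + 3*l - 4)/(l*(l - 6))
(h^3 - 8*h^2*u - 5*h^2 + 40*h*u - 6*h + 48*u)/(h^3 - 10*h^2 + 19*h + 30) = (h - 8*u)/(h - 5)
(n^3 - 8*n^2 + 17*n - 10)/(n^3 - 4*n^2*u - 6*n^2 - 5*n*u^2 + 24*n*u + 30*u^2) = (n^3 - 8*n^2 + 17*n - 10)/(n^3 - 4*n^2*u - 6*n^2 - 5*n*u^2 + 24*n*u + 30*u^2)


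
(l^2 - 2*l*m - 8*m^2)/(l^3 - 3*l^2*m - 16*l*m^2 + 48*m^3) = (l + 2*m)/(l^2 + l*m - 12*m^2)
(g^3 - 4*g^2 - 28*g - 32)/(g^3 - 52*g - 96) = (g + 2)/(g + 6)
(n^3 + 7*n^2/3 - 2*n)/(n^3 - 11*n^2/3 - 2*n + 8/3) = n*(n + 3)/(n^2 - 3*n - 4)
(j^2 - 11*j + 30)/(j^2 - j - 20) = (j - 6)/(j + 4)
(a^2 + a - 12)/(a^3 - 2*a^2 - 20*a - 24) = (-a^2 - a + 12)/(-a^3 + 2*a^2 + 20*a + 24)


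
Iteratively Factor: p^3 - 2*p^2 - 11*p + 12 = (p + 3)*(p^2 - 5*p + 4) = (p - 1)*(p + 3)*(p - 4)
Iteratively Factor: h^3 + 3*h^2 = (h)*(h^2 + 3*h) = h^2*(h + 3)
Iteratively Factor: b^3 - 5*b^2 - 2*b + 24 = (b - 3)*(b^2 - 2*b - 8) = (b - 4)*(b - 3)*(b + 2)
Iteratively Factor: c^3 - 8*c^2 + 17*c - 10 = (c - 5)*(c^2 - 3*c + 2) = (c - 5)*(c - 1)*(c - 2)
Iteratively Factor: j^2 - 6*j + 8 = (j - 2)*(j - 4)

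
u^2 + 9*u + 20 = (u + 4)*(u + 5)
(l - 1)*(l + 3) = l^2 + 2*l - 3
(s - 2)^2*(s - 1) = s^3 - 5*s^2 + 8*s - 4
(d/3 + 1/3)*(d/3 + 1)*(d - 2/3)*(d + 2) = d^4/9 + 16*d^3/27 + 7*d^2/9 - 4*d/27 - 4/9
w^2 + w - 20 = (w - 4)*(w + 5)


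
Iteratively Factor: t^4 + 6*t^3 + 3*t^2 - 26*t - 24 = (t + 3)*(t^3 + 3*t^2 - 6*t - 8) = (t + 1)*(t + 3)*(t^2 + 2*t - 8) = (t - 2)*(t + 1)*(t + 3)*(t + 4)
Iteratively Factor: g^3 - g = (g + 1)*(g^2 - g) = (g - 1)*(g + 1)*(g)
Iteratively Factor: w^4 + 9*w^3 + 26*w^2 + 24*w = (w + 3)*(w^3 + 6*w^2 + 8*w) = (w + 3)*(w + 4)*(w^2 + 2*w) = w*(w + 3)*(w + 4)*(w + 2)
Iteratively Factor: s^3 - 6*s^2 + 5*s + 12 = (s - 4)*(s^2 - 2*s - 3) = (s - 4)*(s + 1)*(s - 3)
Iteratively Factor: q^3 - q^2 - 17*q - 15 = (q + 3)*(q^2 - 4*q - 5) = (q - 5)*(q + 3)*(q + 1)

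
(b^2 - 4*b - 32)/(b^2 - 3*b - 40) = (b + 4)/(b + 5)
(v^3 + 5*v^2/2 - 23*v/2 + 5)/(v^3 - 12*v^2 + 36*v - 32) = (2*v^2 + 9*v - 5)/(2*(v^2 - 10*v + 16))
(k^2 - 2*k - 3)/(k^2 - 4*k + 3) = (k + 1)/(k - 1)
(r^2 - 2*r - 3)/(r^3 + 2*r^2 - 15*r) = (r + 1)/(r*(r + 5))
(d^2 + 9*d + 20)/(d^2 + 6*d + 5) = (d + 4)/(d + 1)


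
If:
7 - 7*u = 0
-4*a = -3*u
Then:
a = 3/4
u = 1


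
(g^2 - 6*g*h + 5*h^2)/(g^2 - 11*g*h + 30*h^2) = (g - h)/(g - 6*h)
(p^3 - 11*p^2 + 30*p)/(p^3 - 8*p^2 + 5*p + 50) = p*(p - 6)/(p^2 - 3*p - 10)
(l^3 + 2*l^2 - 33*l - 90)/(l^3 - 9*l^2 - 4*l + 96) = (l^2 - l - 30)/(l^2 - 12*l + 32)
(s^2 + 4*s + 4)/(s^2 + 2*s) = (s + 2)/s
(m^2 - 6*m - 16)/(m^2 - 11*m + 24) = (m + 2)/(m - 3)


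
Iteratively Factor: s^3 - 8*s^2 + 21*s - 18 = (s - 3)*(s^2 - 5*s + 6) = (s - 3)*(s - 2)*(s - 3)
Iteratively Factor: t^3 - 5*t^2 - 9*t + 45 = (t + 3)*(t^2 - 8*t + 15) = (t - 3)*(t + 3)*(t - 5)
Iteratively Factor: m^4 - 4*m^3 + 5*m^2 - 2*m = (m)*(m^3 - 4*m^2 + 5*m - 2) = m*(m - 1)*(m^2 - 3*m + 2) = m*(m - 1)^2*(m - 2)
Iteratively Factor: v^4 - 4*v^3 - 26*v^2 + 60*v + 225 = (v - 5)*(v^3 + v^2 - 21*v - 45) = (v - 5)^2*(v^2 + 6*v + 9) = (v - 5)^2*(v + 3)*(v + 3)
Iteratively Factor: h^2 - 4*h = (h)*(h - 4)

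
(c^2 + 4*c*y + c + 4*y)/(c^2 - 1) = (c + 4*y)/(c - 1)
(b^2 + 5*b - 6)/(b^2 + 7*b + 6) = (b - 1)/(b + 1)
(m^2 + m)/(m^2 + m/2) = 2*(m + 1)/(2*m + 1)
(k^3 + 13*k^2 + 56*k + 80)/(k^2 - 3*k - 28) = (k^2 + 9*k + 20)/(k - 7)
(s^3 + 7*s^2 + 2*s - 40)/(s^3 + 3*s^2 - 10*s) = (s + 4)/s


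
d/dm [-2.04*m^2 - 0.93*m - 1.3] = -4.08*m - 0.93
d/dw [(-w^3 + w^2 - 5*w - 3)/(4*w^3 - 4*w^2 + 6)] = (20*w^3 - w^2 - 6*w - 15)/(2*(4*w^6 - 8*w^5 + 4*w^4 + 12*w^3 - 12*w^2 + 9))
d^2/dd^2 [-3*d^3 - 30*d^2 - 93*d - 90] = -18*d - 60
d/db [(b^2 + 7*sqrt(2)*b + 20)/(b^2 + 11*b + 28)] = (-7*sqrt(2)*b^2 + 11*b^2 + 16*b - 220 + 196*sqrt(2))/(b^4 + 22*b^3 + 177*b^2 + 616*b + 784)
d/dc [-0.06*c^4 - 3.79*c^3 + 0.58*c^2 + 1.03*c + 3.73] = -0.24*c^3 - 11.37*c^2 + 1.16*c + 1.03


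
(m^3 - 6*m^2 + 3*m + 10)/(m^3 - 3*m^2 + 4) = (m - 5)/(m - 2)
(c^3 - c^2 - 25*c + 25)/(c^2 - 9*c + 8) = (c^2 - 25)/(c - 8)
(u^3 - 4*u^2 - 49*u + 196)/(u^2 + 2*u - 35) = (u^2 - 11*u + 28)/(u - 5)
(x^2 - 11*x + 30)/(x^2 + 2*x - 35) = (x - 6)/(x + 7)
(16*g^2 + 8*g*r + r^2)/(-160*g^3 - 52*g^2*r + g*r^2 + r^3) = (4*g + r)/(-40*g^2 - 3*g*r + r^2)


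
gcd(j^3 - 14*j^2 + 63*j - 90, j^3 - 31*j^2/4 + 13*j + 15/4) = j^2 - 8*j + 15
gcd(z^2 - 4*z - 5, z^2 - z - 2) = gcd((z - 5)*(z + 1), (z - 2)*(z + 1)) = z + 1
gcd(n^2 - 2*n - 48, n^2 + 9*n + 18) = n + 6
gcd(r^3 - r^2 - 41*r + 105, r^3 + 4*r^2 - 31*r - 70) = r^2 + 2*r - 35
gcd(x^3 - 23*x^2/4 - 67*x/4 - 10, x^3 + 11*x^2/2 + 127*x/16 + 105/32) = x + 5/4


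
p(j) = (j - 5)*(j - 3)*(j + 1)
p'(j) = (j - 5)*(j - 3) + (j - 5)*(j + 1) + (j - 3)*(j + 1)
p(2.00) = 9.00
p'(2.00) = -9.00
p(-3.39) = -128.13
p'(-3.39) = 88.94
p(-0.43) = 10.62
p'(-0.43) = 13.57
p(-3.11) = -104.55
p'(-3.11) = 79.56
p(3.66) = -4.12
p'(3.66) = -4.05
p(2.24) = 6.80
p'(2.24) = -9.31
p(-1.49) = -14.28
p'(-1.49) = 34.52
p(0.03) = 15.20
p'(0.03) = 6.58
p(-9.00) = -1344.00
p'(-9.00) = 376.00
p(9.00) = 240.00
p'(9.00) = 124.00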